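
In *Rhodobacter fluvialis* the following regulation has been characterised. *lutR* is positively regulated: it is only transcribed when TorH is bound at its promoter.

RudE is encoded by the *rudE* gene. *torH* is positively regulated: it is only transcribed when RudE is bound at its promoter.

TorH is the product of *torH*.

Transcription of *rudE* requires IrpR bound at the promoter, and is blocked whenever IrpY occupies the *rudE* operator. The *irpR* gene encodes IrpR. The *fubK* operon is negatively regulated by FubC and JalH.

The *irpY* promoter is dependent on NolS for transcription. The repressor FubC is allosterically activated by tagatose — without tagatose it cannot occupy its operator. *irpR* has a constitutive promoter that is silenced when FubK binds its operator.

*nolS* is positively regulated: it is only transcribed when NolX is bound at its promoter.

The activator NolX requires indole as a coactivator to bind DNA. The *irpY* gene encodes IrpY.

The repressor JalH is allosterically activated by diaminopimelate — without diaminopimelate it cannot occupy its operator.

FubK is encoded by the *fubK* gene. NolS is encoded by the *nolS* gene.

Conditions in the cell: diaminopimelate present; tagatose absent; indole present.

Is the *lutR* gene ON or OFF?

OFF

Tagatose is absent, so FubC is inactive.
Diaminopimelate is present, so JalH is active.
With repressor JalH bound, *fubK* is not transcribed.
So FubK is not produced.
With no repressor bound, *irpR* is transcribed.
So IrpR is produced and active.
Indole is present, so NolX is active.
No repressor is bound and NolX is active, so *nolS* is transcribed.
So NolS is produced and active.
No repressor is bound and NolS is active, so *irpY* is transcribed.
So IrpY is produced and active.
With repressor IrpY bound, *rudE* is not transcribed.
So RudE is not produced.
Required activator RudE is absent, so *torH* is not transcribed.
So TorH is not produced.
Required activator TorH is absent, so *lutR* is not transcribed.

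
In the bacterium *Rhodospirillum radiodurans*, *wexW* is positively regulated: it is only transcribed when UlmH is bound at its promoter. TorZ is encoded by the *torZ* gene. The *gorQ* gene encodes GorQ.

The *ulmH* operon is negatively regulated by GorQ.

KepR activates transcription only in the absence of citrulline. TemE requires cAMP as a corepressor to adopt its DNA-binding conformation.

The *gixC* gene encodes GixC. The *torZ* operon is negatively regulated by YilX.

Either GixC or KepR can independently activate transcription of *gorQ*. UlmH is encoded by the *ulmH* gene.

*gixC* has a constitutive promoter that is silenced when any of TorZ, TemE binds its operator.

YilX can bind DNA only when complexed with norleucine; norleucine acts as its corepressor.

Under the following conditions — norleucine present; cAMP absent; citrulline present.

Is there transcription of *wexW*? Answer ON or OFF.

OFF

Norleucine is present, so YilX is active.
With repressor YilX bound, *torZ* is not transcribed.
So TorZ is not produced.
cAMP is absent, so TemE is inactive.
With no repressor bound, *gixC* is transcribed.
So GixC is produced and active.
Citrulline is present, so KepR is inactive.
Activator GixC is present, so *gorQ* is transcribed.
So GorQ is produced and active.
With repressor GorQ bound, *ulmH* is not transcribed.
So UlmH is not produced.
Required activator UlmH is absent, so *wexW* is not transcribed.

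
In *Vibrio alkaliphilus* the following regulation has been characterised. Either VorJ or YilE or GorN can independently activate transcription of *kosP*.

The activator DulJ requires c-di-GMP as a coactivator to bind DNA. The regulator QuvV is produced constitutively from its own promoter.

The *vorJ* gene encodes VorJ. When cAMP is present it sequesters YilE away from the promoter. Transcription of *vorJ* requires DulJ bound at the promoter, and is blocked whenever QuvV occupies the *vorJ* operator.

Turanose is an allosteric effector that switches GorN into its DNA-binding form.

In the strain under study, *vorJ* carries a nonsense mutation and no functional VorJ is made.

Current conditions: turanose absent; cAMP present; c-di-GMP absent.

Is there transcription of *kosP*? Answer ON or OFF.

OFF

VorJ is non-functional in this strain, so it has no effect.
cAMP is present, so YilE is inactive.
Turanose is absent, so GorN is inactive.
No activator is available at the *kosP* promoter, so *kosP* is not transcribed.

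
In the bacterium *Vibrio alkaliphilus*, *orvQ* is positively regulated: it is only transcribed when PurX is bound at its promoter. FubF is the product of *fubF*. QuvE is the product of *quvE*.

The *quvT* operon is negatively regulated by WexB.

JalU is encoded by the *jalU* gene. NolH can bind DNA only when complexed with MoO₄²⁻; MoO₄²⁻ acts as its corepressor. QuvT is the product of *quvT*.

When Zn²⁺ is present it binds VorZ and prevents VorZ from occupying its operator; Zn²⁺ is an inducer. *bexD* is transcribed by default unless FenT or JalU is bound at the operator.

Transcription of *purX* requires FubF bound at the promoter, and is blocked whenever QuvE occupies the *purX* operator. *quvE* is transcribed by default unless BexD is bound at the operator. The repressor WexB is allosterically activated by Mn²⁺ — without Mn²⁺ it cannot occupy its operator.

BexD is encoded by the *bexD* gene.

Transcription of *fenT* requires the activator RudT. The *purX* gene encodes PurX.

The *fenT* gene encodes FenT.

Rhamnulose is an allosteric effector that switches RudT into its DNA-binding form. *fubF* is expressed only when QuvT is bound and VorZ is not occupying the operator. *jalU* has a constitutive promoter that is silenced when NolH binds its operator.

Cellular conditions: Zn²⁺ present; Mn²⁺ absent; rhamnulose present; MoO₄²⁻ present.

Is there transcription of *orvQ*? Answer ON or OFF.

Rhamnulose is present, so RudT is active.
No repressor is bound and RudT is active, so *fenT* is transcribed.
So FenT is produced and active.
MoO₄²⁻ is present, so NolH is active.
With repressor NolH bound, *jalU* is not transcribed.
So JalU is not produced.
With repressor FenT bound, *bexD* is not transcribed.
So BexD is not produced.
With no repressor bound, *quvE* is transcribed.
So QuvE is produced and active.
Zn²⁺ is present, so VorZ is inactive.
Mn²⁺ is absent, so WexB is inactive.
With no repressor bound, *quvT* is transcribed.
So QuvT is produced and active.
No repressor is bound and QuvT is active, so *fubF* is transcribed.
So FubF is produced and active.
With repressor QuvE bound, *purX* is not transcribed.
So PurX is not produced.
Required activator PurX is absent, so *orvQ* is not transcribed.

OFF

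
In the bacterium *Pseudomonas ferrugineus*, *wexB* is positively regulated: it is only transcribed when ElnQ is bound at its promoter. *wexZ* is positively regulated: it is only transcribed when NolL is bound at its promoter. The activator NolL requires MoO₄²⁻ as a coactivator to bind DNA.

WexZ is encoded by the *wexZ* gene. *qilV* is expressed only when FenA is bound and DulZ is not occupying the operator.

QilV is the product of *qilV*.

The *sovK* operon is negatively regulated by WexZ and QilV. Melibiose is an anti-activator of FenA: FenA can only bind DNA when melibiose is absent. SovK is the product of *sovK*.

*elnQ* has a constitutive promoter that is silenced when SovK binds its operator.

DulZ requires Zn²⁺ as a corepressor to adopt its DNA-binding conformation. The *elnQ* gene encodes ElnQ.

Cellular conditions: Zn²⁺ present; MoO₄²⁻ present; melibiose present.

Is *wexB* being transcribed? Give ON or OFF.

ON

MoO₄²⁻ is present, so NolL is active.
No repressor is bound and NolL is active, so *wexZ* is transcribed.
So WexZ is produced and active.
Melibiose is present, so FenA is inactive.
Zn²⁺ is present, so DulZ is active.
With repressor DulZ bound, *qilV* is not transcribed.
So QilV is not produced.
With repressor WexZ bound, *sovK* is not transcribed.
So SovK is not produced.
With no repressor bound, *elnQ* is transcribed.
So ElnQ is produced and active.
No repressor is bound and ElnQ is active, so *wexB* is transcribed.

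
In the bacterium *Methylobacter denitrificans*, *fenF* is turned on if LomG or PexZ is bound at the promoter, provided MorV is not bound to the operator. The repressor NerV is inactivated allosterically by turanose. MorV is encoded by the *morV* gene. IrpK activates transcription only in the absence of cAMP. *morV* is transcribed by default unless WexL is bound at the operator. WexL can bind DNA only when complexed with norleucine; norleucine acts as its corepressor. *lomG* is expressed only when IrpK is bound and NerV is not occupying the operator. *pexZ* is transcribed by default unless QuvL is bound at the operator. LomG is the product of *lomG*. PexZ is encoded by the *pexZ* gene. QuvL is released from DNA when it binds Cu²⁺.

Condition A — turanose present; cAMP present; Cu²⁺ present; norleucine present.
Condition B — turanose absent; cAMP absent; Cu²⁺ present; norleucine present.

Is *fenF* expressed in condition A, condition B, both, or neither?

Condition A:
Turanose is present, so NerV is inactive.
cAMP is present, so IrpK is inactive.
Required activator IrpK is absent, so *lomG* is not transcribed.
So LomG is not produced.
Cu²⁺ is present, so QuvL is inactive.
With no repressor bound, *pexZ* is transcribed.
So PexZ is produced and active.
Norleucine is present, so WexL is active.
With repressor WexL bound, *morV* is not transcribed.
So MorV is not produced.
Activator PexZ is present, so *fenF* is transcribed.
→ *fenF* is ON in A.
Condition B:
Turanose is absent, so NerV is active.
cAMP is absent, so IrpK is active.
With repressor NerV bound, *lomG* is not transcribed.
So LomG is not produced.
Cu²⁺ is present, so QuvL is inactive.
With no repressor bound, *pexZ* is transcribed.
So PexZ is produced and active.
Norleucine is present, so WexL is active.
With repressor WexL bound, *morV* is not transcribed.
So MorV is not produced.
Activator PexZ is present, so *fenF* is transcribed.
→ *fenF* is ON in B.

both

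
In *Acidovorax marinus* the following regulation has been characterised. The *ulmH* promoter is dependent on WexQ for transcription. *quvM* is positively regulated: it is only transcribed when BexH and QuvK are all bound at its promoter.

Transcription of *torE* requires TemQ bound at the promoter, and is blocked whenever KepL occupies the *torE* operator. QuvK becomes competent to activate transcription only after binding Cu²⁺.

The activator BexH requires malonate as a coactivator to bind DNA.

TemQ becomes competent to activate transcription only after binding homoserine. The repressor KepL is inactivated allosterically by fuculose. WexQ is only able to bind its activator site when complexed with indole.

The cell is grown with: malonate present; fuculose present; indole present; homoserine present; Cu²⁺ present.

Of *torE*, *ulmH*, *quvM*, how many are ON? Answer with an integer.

Fuculose is present, so KepL is inactive.
Homoserine is present, so TemQ is active.
No repressor is bound and TemQ is active, so *torE* is transcribed.
→ *torE* is ON.
Indole is present, so WexQ is active.
No repressor is bound and WexQ is active, so *ulmH* is transcribed.
→ *ulmH* is ON.
Malonate is present, so BexH is active.
Cu²⁺ is present, so QuvK is active.
No repressor is bound and BexH and QuvK are active, so *quvM* is transcribed.
→ *quvM* is ON.
3 of the 3 genes are transcribed.

3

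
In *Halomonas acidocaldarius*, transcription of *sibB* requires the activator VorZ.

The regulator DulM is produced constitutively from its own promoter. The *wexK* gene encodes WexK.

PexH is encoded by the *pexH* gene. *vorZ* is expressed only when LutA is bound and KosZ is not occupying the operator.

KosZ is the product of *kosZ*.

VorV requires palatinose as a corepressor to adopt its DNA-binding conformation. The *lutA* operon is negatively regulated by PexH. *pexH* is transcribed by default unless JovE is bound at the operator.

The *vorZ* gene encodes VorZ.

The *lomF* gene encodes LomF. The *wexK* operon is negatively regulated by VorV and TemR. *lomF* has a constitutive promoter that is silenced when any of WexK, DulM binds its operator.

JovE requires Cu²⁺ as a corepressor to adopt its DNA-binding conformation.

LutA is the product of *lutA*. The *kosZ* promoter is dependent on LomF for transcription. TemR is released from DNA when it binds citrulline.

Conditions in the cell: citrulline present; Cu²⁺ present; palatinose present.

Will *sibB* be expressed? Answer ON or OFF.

Palatinose is present, so VorV is active.
Citrulline is present, so TemR is inactive.
With repressor VorV bound, *wexK* is not transcribed.
So WexK is not produced.
DulM is produced constitutively and is active.
With repressor DulM bound, *lomF* is not transcribed.
So LomF is not produced.
Required activator LomF is absent, so *kosZ* is not transcribed.
So KosZ is not produced.
Cu²⁺ is present, so JovE is active.
With repressor JovE bound, *pexH* is not transcribed.
So PexH is not produced.
With no repressor bound, *lutA* is transcribed.
So LutA is produced and active.
No repressor is bound and LutA is active, so *vorZ* is transcribed.
So VorZ is produced and active.
No repressor is bound and VorZ is active, so *sibB* is transcribed.

ON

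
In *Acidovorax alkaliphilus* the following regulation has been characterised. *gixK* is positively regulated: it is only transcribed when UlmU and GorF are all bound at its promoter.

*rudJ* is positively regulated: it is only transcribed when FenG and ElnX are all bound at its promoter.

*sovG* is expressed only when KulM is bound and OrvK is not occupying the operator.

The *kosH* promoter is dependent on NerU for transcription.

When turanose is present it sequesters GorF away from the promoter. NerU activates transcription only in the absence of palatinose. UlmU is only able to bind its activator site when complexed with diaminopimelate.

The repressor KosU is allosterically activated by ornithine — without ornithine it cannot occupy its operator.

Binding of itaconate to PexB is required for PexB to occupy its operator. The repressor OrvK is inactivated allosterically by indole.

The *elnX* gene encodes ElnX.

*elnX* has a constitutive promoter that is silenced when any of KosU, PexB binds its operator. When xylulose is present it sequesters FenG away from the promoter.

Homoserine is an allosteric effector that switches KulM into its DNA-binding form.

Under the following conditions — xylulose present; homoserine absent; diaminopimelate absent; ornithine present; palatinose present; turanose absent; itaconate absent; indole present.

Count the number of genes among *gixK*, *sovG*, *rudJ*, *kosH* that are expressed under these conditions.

Diaminopimelate is absent, so UlmU is inactive.
Turanose is absent, so GorF is active.
Required activator UlmU is absent, so *gixK* is not transcribed.
→ *gixK* is OFF.
Indole is present, so OrvK is inactive.
Homoserine is absent, so KulM is inactive.
Required activator KulM is absent, so *sovG* is not transcribed.
→ *sovG* is OFF.
Xylulose is present, so FenG is inactive.
Ornithine is present, so KosU is active.
Itaconate is absent, so PexB is inactive.
With repressor KosU bound, *elnX* is not transcribed.
So ElnX is not produced.
Required activator FenG is absent, so *rudJ* is not transcribed.
→ *rudJ* is OFF.
Palatinose is present, so NerU is inactive.
Required activator NerU is absent, so *kosH* is not transcribed.
→ *kosH* is OFF.
0 of the 4 genes are transcribed.

0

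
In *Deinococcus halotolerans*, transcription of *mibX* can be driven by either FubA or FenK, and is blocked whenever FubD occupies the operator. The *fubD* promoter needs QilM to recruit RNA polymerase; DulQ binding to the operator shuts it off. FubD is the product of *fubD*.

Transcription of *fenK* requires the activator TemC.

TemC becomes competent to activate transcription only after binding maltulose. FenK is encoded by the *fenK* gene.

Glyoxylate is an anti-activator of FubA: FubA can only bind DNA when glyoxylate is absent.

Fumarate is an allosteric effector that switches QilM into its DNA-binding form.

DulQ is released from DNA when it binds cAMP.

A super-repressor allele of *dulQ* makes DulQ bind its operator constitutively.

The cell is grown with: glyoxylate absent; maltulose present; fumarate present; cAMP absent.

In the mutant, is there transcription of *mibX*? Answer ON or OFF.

ON

Fumarate is present, so QilM is active.
DulQ is constitutively active in this strain.
With repressor DulQ bound, *fubD* is not transcribed.
So FubD is not produced.
Glyoxylate is absent, so FubA is active.
Maltulose is present, so TemC is active.
No repressor is bound and TemC is active, so *fenK* is transcribed.
So FenK is produced and active.
Activator FubA is present, so *mibX* is transcribed.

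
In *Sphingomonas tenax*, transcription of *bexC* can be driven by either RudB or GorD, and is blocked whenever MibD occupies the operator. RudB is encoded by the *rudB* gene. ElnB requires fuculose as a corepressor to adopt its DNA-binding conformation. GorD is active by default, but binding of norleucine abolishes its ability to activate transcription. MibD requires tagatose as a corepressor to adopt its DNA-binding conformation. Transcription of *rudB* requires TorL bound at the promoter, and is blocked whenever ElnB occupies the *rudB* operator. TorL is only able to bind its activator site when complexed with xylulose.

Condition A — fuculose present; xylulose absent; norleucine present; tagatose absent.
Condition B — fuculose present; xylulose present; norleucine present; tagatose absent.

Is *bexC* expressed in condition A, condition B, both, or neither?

neither

Condition A:
Fuculose is present, so ElnB is active.
Xylulose is absent, so TorL is inactive.
With repressor ElnB bound, *rudB* is not transcribed.
So RudB is not produced.
Norleucine is present, so GorD is inactive.
Tagatose is absent, so MibD is inactive.
No activator is available at the *bexC* promoter, so *bexC* is not transcribed.
→ *bexC* is OFF in A.
Condition B:
Fuculose is present, so ElnB is active.
Xylulose is present, so TorL is active.
With repressor ElnB bound, *rudB* is not transcribed.
So RudB is not produced.
Norleucine is present, so GorD is inactive.
Tagatose is absent, so MibD is inactive.
No activator is available at the *bexC* promoter, so *bexC* is not transcribed.
→ *bexC* is OFF in B.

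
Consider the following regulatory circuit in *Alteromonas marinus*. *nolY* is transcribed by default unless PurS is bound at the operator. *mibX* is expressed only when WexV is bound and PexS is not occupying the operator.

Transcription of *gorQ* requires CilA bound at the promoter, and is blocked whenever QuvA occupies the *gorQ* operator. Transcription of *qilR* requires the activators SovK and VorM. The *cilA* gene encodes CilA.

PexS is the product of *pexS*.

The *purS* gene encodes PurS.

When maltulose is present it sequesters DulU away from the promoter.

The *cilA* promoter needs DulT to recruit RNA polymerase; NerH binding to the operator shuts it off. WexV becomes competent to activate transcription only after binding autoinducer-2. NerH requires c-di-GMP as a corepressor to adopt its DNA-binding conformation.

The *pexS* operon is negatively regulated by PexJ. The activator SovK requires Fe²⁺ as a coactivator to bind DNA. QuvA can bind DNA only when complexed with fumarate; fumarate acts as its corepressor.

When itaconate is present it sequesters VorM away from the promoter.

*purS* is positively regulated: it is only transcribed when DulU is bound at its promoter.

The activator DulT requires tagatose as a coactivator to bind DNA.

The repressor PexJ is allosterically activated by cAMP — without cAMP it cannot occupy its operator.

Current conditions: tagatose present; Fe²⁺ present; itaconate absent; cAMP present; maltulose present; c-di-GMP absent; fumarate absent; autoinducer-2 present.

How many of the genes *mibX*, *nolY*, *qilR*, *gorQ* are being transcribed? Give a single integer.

Autoinducer-2 is present, so WexV is active.
cAMP is present, so PexJ is active.
With repressor PexJ bound, *pexS* is not transcribed.
So PexS is not produced.
No repressor is bound and WexV is active, so *mibX* is transcribed.
→ *mibX* is ON.
Maltulose is present, so DulU is inactive.
Required activator DulU is absent, so *purS* is not transcribed.
So PurS is not produced.
With no repressor bound, *nolY* is transcribed.
→ *nolY* is ON.
Fe²⁺ is present, so SovK is active.
Itaconate is absent, so VorM is active.
No repressor is bound and SovK and VorM are active, so *qilR* is transcribed.
→ *qilR* is ON.
Fumarate is absent, so QuvA is inactive.
c-di-GMP is absent, so NerH is inactive.
Tagatose is present, so DulT is active.
No repressor is bound and DulT is active, so *cilA* is transcribed.
So CilA is produced and active.
No repressor is bound and CilA is active, so *gorQ* is transcribed.
→ *gorQ* is ON.
4 of the 4 genes are transcribed.

4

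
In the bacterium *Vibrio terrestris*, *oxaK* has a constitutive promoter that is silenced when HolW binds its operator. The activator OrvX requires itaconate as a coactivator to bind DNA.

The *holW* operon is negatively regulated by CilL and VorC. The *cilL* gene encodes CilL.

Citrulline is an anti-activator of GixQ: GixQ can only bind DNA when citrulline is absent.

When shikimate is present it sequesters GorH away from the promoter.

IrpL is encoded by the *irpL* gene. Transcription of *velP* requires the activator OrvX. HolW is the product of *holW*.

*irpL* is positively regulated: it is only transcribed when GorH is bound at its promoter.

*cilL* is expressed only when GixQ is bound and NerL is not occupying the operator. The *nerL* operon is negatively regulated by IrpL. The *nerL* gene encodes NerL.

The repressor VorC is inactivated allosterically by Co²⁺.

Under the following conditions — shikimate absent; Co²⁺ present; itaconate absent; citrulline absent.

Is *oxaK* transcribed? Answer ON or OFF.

Shikimate is absent, so GorH is active.
No repressor is bound and GorH is active, so *irpL* is transcribed.
So IrpL is produced and active.
With repressor IrpL bound, *nerL* is not transcribed.
So NerL is not produced.
Citrulline is absent, so GixQ is active.
No repressor is bound and GixQ is active, so *cilL* is transcribed.
So CilL is produced and active.
Co²⁺ is present, so VorC is inactive.
With repressor CilL bound, *holW* is not transcribed.
So HolW is not produced.
With no repressor bound, *oxaK* is transcribed.

ON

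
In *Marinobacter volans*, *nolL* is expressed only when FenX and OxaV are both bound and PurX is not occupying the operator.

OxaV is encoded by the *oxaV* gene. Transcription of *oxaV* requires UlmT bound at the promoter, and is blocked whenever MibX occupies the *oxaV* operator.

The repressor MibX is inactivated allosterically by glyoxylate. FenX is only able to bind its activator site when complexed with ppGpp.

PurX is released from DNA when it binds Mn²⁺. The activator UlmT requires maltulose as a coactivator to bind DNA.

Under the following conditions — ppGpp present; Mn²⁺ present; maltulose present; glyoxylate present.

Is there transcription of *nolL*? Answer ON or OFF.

ON

Mn²⁺ is present, so PurX is inactive.
ppGpp is present, so FenX is active.
Glyoxylate is present, so MibX is inactive.
Maltulose is present, so UlmT is active.
No repressor is bound and UlmT is active, so *oxaV* is transcribed.
So OxaV is produced and active.
No repressor is bound and FenX and OxaV are active, so *nolL* is transcribed.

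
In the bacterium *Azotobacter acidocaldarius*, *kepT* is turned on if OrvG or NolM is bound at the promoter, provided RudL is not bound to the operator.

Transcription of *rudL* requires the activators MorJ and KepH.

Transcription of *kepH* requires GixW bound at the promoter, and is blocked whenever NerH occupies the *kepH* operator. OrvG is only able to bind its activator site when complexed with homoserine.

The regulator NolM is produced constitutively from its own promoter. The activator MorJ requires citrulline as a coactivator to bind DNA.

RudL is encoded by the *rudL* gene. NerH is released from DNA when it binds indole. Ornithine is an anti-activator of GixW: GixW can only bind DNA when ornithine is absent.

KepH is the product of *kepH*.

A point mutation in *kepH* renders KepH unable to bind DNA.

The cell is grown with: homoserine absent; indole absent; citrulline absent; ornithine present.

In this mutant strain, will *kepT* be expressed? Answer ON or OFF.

Citrulline is absent, so MorJ is inactive.
KepH is non-functional in this strain, so it has no effect.
Required activator MorJ is absent, so *rudL* is not transcribed.
So RudL is not produced.
Homoserine is absent, so OrvG is inactive.
NolM is produced constitutively and is active.
Activator NolM is present, so *kepT* is transcribed.

ON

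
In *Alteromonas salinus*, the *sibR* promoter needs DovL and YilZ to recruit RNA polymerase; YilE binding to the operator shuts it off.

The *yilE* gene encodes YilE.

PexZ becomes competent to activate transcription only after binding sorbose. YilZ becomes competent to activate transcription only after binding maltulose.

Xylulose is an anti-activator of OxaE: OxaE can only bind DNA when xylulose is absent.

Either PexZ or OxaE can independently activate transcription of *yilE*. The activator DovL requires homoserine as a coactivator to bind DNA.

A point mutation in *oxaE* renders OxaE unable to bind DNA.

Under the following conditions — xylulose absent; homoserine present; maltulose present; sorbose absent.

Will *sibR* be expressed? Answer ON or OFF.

Homoserine is present, so DovL is active.
Maltulose is present, so YilZ is active.
Sorbose is absent, so PexZ is inactive.
OxaE is non-functional in this strain, so it has no effect.
No activator is available at the *yilE* promoter, so *yilE* is not transcribed.
So YilE is not produced.
No repressor is bound and DovL and YilZ are active, so *sibR* is transcribed.

ON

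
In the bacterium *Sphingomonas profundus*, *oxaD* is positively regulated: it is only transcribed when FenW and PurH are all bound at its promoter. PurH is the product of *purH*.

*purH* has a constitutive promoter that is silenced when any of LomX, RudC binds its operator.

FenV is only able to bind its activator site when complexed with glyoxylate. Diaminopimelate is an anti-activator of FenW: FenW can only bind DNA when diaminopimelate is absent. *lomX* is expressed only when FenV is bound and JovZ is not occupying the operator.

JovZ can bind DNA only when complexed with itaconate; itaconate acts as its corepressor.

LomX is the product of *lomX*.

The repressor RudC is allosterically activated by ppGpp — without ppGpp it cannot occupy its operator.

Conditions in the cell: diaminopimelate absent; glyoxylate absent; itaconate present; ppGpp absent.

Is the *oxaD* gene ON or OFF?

Diaminopimelate is absent, so FenW is active.
Itaconate is present, so JovZ is active.
Glyoxylate is absent, so FenV is inactive.
With repressor JovZ bound, *lomX* is not transcribed.
So LomX is not produced.
ppGpp is absent, so RudC is inactive.
With no repressor bound, *purH* is transcribed.
So PurH is produced and active.
No repressor is bound and FenW and PurH are active, so *oxaD* is transcribed.

ON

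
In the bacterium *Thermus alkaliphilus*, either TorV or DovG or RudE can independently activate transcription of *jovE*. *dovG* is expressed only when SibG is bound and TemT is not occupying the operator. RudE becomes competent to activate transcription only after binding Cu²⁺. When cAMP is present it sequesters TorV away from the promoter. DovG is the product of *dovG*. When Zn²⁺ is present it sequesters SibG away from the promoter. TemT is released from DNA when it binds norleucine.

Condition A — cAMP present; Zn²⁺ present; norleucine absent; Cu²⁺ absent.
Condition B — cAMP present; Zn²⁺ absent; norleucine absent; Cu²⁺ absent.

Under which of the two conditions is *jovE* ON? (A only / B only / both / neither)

neither

Condition A:
cAMP is present, so TorV is inactive.
Zn²⁺ is present, so SibG is inactive.
Norleucine is absent, so TemT is active.
With repressor TemT bound, *dovG* is not transcribed.
So DovG is not produced.
Cu²⁺ is absent, so RudE is inactive.
No activator is available at the *jovE* promoter, so *jovE* is not transcribed.
→ *jovE* is OFF in A.
Condition B:
cAMP is present, so TorV is inactive.
Zn²⁺ is absent, so SibG is active.
Norleucine is absent, so TemT is active.
With repressor TemT bound, *dovG* is not transcribed.
So DovG is not produced.
Cu²⁺ is absent, so RudE is inactive.
No activator is available at the *jovE* promoter, so *jovE* is not transcribed.
→ *jovE* is OFF in B.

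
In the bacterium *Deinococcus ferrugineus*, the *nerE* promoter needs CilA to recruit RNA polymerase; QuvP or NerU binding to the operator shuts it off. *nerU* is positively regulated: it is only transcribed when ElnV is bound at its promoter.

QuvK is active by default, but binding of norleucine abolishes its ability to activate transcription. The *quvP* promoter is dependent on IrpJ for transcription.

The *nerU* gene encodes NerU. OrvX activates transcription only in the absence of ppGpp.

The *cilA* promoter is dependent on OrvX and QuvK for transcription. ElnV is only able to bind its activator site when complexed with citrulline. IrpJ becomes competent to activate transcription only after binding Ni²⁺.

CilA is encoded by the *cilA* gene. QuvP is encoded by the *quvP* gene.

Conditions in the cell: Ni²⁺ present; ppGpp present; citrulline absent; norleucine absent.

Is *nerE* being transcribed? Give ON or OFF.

OFF

ppGpp is present, so OrvX is inactive.
Norleucine is absent, so QuvK is active.
Required activator OrvX is absent, so *cilA* is not transcribed.
So CilA is not produced.
Ni²⁺ is present, so IrpJ is active.
No repressor is bound and IrpJ is active, so *quvP* is transcribed.
So QuvP is produced and active.
Citrulline is absent, so ElnV is inactive.
Required activator ElnV is absent, so *nerU* is not transcribed.
So NerU is not produced.
With repressor QuvP bound, *nerE* is not transcribed.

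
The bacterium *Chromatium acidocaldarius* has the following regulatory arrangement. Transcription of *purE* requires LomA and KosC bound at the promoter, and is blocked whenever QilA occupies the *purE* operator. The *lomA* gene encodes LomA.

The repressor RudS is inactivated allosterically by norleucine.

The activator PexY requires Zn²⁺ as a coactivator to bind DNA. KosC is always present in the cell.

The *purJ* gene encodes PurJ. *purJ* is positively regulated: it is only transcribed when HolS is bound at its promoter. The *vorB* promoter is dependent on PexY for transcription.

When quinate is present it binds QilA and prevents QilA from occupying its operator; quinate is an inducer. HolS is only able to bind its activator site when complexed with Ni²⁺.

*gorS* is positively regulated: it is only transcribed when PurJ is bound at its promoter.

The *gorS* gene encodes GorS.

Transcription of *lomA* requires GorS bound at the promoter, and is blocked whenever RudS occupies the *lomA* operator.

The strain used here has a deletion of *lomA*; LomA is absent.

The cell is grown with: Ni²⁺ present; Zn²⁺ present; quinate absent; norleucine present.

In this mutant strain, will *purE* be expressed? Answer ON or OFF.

OFF

Quinate is absent, so QilA is active.
LomA is non-functional in this strain, so it has no effect.
KosC is produced constitutively and is active.
With repressor QilA bound, *purE* is not transcribed.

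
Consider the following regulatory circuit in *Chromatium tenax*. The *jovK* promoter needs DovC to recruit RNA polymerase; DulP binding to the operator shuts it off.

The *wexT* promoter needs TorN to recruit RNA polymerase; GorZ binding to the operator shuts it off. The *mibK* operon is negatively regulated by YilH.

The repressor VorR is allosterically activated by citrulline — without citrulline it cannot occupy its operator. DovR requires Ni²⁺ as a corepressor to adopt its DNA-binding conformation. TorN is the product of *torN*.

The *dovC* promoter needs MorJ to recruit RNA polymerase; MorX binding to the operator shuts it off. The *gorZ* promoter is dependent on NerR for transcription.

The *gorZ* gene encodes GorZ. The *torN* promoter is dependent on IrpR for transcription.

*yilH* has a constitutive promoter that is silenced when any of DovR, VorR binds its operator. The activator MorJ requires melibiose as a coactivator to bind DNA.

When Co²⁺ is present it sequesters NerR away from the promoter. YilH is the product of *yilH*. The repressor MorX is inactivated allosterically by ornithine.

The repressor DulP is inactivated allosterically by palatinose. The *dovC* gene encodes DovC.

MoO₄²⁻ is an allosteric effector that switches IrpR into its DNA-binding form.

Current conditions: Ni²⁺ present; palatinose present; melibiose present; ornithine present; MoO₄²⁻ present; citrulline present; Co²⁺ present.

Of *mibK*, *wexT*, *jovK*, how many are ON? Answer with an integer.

Ni²⁺ is present, so DovR is active.
Citrulline is present, so VorR is active.
With repressor DovR bound, *yilH* is not transcribed.
So YilH is not produced.
With no repressor bound, *mibK* is transcribed.
→ *mibK* is ON.
MoO₄²⁻ is present, so IrpR is active.
No repressor is bound and IrpR is active, so *torN* is transcribed.
So TorN is produced and active.
Co²⁺ is present, so NerR is inactive.
Required activator NerR is absent, so *gorZ* is not transcribed.
So GorZ is not produced.
No repressor is bound and TorN is active, so *wexT* is transcribed.
→ *wexT* is ON.
Palatinose is present, so DulP is inactive.
Ornithine is present, so MorX is inactive.
Melibiose is present, so MorJ is active.
No repressor is bound and MorJ is active, so *dovC* is transcribed.
So DovC is produced and active.
No repressor is bound and DovC is active, so *jovK* is transcribed.
→ *jovK* is ON.
3 of the 3 genes are transcribed.

3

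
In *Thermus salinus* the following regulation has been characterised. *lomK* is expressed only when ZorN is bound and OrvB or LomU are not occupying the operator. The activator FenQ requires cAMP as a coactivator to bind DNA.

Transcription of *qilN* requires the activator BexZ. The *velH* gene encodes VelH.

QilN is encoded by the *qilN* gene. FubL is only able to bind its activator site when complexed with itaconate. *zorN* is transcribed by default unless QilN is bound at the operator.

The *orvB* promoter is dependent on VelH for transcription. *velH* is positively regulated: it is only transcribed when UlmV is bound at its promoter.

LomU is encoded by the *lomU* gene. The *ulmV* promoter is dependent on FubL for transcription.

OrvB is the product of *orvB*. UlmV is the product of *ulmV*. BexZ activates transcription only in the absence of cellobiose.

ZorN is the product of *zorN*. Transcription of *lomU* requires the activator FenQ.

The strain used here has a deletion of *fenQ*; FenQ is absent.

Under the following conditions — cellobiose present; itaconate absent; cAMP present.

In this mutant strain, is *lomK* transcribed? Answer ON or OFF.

ON

Itaconate is absent, so FubL is inactive.
Required activator FubL is absent, so *ulmV* is not transcribed.
So UlmV is not produced.
Required activator UlmV is absent, so *velH* is not transcribed.
So VelH is not produced.
Required activator VelH is absent, so *orvB* is not transcribed.
So OrvB is not produced.
FenQ is non-functional in this strain, so it has no effect.
Required activator FenQ is absent, so *lomU* is not transcribed.
So LomU is not produced.
Cellobiose is present, so BexZ is inactive.
Required activator BexZ is absent, so *qilN* is not transcribed.
So QilN is not produced.
With no repressor bound, *zorN* is transcribed.
So ZorN is produced and active.
No repressor is bound and ZorN is active, so *lomK* is transcribed.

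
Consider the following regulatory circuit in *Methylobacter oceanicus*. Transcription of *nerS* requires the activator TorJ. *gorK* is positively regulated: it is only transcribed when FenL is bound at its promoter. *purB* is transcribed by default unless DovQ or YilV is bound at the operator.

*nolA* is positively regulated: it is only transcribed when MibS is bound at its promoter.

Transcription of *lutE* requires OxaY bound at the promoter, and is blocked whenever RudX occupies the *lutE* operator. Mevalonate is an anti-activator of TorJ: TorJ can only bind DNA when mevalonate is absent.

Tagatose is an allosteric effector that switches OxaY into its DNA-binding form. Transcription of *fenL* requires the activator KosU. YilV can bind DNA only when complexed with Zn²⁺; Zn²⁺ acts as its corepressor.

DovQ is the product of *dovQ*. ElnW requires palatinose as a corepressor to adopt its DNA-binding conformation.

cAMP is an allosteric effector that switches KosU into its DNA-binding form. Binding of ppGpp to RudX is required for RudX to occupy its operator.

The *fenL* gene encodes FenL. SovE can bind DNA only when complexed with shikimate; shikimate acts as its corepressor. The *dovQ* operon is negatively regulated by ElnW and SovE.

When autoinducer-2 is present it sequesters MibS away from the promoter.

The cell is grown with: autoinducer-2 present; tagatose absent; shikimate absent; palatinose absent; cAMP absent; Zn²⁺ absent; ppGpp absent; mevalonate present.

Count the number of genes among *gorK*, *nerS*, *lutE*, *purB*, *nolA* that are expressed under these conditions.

cAMP is absent, so KosU is inactive.
Required activator KosU is absent, so *fenL* is not transcribed.
So FenL is not produced.
Required activator FenL is absent, so *gorK* is not transcribed.
→ *gorK* is OFF.
Mevalonate is present, so TorJ is inactive.
Required activator TorJ is absent, so *nerS* is not transcribed.
→ *nerS* is OFF.
ppGpp is absent, so RudX is inactive.
Tagatose is absent, so OxaY is inactive.
Required activator OxaY is absent, so *lutE* is not transcribed.
→ *lutE* is OFF.
Palatinose is absent, so ElnW is inactive.
Shikimate is absent, so SovE is inactive.
With no repressor bound, *dovQ* is transcribed.
So DovQ is produced and active.
Zn²⁺ is absent, so YilV is inactive.
With repressor DovQ bound, *purB* is not transcribed.
→ *purB* is OFF.
Autoinducer-2 is present, so MibS is inactive.
Required activator MibS is absent, so *nolA* is not transcribed.
→ *nolA* is OFF.
0 of the 5 genes are transcribed.

0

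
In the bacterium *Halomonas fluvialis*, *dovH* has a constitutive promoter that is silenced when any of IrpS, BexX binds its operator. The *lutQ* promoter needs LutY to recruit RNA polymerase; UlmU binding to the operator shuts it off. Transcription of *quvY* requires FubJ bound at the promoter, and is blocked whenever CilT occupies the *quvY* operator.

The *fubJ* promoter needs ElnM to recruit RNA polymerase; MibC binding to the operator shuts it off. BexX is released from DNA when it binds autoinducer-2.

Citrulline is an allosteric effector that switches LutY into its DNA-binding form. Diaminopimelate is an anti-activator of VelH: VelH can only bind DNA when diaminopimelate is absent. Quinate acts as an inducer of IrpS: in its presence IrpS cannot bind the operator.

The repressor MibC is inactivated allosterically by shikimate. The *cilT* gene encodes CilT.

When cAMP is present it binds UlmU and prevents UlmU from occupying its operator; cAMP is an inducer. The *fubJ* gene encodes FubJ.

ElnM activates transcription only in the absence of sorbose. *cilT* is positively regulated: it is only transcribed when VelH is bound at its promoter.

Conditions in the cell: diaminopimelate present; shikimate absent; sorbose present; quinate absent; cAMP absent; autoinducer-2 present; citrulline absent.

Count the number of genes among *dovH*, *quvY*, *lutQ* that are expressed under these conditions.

0

Quinate is absent, so IrpS is active.
Autoinducer-2 is present, so BexX is inactive.
With repressor IrpS bound, *dovH* is not transcribed.
→ *dovH* is OFF.
Shikimate is absent, so MibC is active.
Sorbose is present, so ElnM is inactive.
With repressor MibC bound, *fubJ* is not transcribed.
So FubJ is not produced.
Diaminopimelate is present, so VelH is inactive.
Required activator VelH is absent, so *cilT* is not transcribed.
So CilT is not produced.
Required activator FubJ is absent, so *quvY* is not transcribed.
→ *quvY* is OFF.
Citrulline is absent, so LutY is inactive.
cAMP is absent, so UlmU is active.
With repressor UlmU bound, *lutQ* is not transcribed.
→ *lutQ* is OFF.
0 of the 3 genes are transcribed.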